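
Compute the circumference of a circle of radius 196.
Circumference = 2 * pi * r
Circumference = 2 * pi * 196
Circumference = 1231.50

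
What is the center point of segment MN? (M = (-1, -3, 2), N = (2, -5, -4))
Midpoint = ((-1+2)/2, (-3-5)/2, (2-4)/2) = (0.5, -4, -1)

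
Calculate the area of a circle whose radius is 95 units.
Area = pi * r²
Area = pi * 95²
Area = pi * 9025
Area = 28352.87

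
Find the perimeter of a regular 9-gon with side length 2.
Perimeter = number of sides * side length
Perimeter = 9 * 2
Perimeter = 18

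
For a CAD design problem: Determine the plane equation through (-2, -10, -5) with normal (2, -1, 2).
d = n·P = (2)(-2) + (-1)(-10) + (2)(-5) = -4
Plane: 2x - y + 2z = -4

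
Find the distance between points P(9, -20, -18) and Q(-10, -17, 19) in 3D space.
d = √[(-19)² + (3)² + (37)²] = √1739 = 41.7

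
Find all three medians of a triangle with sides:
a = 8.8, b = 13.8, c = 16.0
Using m_x = ½√(2y² + 2z² - x²):
m_a = ½√(2·13.8² + 2·16.0² - 8.8²) = ½√815.44 = 14.28
m_b = ½√(2·8.8² + 2·16.0² - 13.8²) = ½√476.44 = 10.91
m_c = ½√(2·8.8² + 2·13.8² - 16.0²) = ½√279.76 = 8.363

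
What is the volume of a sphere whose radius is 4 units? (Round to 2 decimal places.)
Volume = (4/3) * pi * r³
Volume = (4/3) * pi * 4³
Volume = (4/3) * pi * 64
Volume = 268.08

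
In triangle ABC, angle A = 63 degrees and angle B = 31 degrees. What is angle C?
Sum of angles in a triangle = 180 degrees
Third angle = 180 - 63 - 31
Third angle = 86 degrees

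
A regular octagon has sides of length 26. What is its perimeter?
Perimeter = number of sides * side length
Perimeter = 8 * 26
Perimeter = 208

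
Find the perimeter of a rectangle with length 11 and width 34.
Perimeter = 2 * (length + width)
Perimeter = 2 * (11 + 34)
Perimeter = 2 * 45
Perimeter = 90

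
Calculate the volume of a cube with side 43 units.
Volume = s³
Volume = 43³
Volume = 79507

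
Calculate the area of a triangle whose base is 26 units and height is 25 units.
Area = (1/2) * base * height
Area = (1/2) * 26 * 25
Area = 325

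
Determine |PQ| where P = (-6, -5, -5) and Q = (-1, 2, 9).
d = √[(5)² + (7)² + (14)²] = √270 = 16.43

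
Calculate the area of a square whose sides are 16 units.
Area = s²
Area = 16²
Area = 256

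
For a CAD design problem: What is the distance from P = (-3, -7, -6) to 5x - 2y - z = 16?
d = |5(-3) + (-2)(-7) + (-1)(-6) - (16)| / √(5² + (-2)² + (-1)²) = 11/√30 = 2.008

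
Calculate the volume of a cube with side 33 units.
Volume = s³
Volume = 33³
Volume = 35937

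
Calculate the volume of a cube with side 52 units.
Volume = s³
Volume = 52³
Volume = 140608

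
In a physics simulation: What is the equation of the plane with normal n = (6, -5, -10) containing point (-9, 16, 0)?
d = n·P = (6)(-9) + (-5)(16) + (-10)(0) = -134
Plane: 6x - 5y - 10z = -134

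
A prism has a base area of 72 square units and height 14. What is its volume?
Volume = base area * height
Volume = 72 * 14
Volume = 1008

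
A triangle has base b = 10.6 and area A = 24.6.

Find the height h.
A = ½bh  →  h = 2A/b
h = 2·24.6/10.6 = 4.642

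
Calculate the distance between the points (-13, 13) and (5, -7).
Using the distance formula: d = sqrt((x₂-x₁)² + (y₂-y₁)²)
dx = 5 - (-13) = 18
dy = (-7) - 13 = -20
d = sqrt(18² + (-20)²) = sqrt(324 + 400) = sqrt(724) = 26.91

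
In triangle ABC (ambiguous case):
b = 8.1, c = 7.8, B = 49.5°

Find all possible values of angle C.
sin(C)/c = sin(B)/b  →  sin(C) = c·sin(B)/b = 7.8·sin(49.5°)/8.1 = 0.732243
C₁ = arcsin(0.732243) = 47.07°,  C₂ = 180° - C₁ = 132.93°
Check C₂: A = 180° - 49.5° - 132.93° = -2.43° ≤ 0, rejected
C = 47.07° (one solution)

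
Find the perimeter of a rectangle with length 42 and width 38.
Perimeter = 2 * (length + width)
Perimeter = 2 * (42 + 38)
Perimeter = 2 * 80
Perimeter = 160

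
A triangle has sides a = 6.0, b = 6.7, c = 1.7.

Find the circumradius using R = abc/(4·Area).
s = (a+b+c)/2 = 7.2
Area = √(s(s-a)(s-b)(s-c)) = √(7.2·1.2·0.5·5.5) = 4.87442
R = abc/(4·Area) = (6.0·6.7·1.7)/(4·4.87442) = 68.34/19.49768 = 3.505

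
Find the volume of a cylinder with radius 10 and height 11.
Volume = pi * r² * h
Volume = pi * 10² * 11
Volume = pi * 100 * 11
Volume = pi * 1100
Volume = 3455.75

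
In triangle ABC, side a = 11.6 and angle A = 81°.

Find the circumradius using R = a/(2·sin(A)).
R = a/(2·sin(A)) = 11.6/(2·sin(81°))
R = 11.6/(2·0.987688) = 11.6/1.975377 = 5.872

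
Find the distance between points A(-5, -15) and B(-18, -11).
Using the distance formula: d = sqrt((x₂-x₁)² + (y₂-y₁)²)
dx = (-18) - (-5) = -13
dy = (-11) - (-15) = 4
d = sqrt((-13)² + 4²) = sqrt(169 + 16) = sqrt(185) = 13.60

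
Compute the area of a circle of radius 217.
Area = pi * r²
Area = pi * 217²
Area = pi * 47089
Area = 147934.46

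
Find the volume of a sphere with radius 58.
Volume = (4/3) * pi * r³
Volume = (4/3) * pi * 58³
Volume = (4/3) * pi * 195112
Volume = 817283.23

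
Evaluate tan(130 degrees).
tan(130 degrees) = -1.1918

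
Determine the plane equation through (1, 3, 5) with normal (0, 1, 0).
d = n·P = (0)(1) + (1)(3) + (0)(5) = 3
Plane: y = 3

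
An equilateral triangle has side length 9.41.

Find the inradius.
For an equilateral triangle, r = s/(2√3) where s is the side.
r = 9.41/(2√3) = 9.41/3.464102 = 2.716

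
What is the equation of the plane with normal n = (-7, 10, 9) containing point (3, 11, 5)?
d = n·P = (-7)(3) + (10)(11) + (9)(5) = 134
Plane: -7x + 10y + 9z = 134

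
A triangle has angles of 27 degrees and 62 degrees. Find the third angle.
Sum of angles in a triangle = 180 degrees
Third angle = 180 - 27 - 62
Third angle = 91 degrees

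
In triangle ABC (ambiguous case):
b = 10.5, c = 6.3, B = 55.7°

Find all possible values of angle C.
sin(C)/c = sin(B)/b  →  sin(C) = c·sin(B)/b = 6.3·sin(55.7°)/10.5 = 0.495659
C₁ = arcsin(0.495659) = 29.71°,  C₂ = 180° - C₁ = 150.29°
Check C₂: A = 180° - 55.7° - 150.29° = -25.99° ≤ 0, rejected
C = 29.71° (one solution)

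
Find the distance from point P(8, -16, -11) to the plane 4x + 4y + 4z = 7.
d = |4(8) + 4(-16) + 4(-11) - (7)| / √(4² + 4² + 4²) = 83/√48 = 11.98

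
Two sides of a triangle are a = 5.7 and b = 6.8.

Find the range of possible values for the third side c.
By the triangle inequality: |a - b| < c < a + b
|5.7 - 6.8| < c < 5.7 + 6.8
1.1 < c < 12.5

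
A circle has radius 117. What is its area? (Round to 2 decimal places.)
Area = pi * r²
Area = pi * 117²
Area = pi * 13689
Area = 43005.26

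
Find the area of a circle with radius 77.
Area = pi * r²
Area = pi * 77²
Area = pi * 5929
Area = 18626.50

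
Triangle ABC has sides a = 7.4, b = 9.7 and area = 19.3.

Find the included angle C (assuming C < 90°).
Area = ½ab·sin(C)  →  sin(C) = 2·Area/(ab)
sin(C) = 2·19.3/(7.4·9.7) = 0.537754
C = arcsin(0.537754) = 32.53°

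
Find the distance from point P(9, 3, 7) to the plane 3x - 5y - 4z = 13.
d = |3(9) + (-5)(3) + (-4)(7) - (13)| / √(3² + (-5)² + (-4)²) = 29/√50 = 4.101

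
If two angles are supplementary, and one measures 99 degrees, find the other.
Supplementary angles sum to 180 degrees.
Other angle = 180 - 99
Other angle = 81 degrees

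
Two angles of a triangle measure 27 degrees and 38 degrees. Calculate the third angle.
Sum of angles in a triangle = 180 degrees
Third angle = 180 - 27 - 38
Third angle = 115 degrees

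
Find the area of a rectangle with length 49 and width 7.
Area = length * width
Area = 49 * 7
Area = 343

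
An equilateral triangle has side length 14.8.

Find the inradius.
For an equilateral triangle, r = s/(2√3) where s is the side.
r = 14.8/(2√3) = 14.8/3.464102 = 4.272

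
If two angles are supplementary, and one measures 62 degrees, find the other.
Supplementary angles sum to 180 degrees.
Other angle = 180 - 62
Other angle = 118 degrees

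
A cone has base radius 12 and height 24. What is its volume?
Volume = (1/3) * pi * r² * h
Volume = (1/3) * pi * 12² * 24
Volume = (1/3) * pi * 144 * 24
Volume = (1/3) * pi * 3456
Volume = 3619.11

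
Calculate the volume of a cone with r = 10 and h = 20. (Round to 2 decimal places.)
Volume = (1/3) * pi * r² * h
Volume = (1/3) * pi * 10² * 20
Volume = (1/3) * pi * 100 * 20
Volume = (1/3) * pi * 2000
Volume = 2094.40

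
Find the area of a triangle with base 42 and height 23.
Area = (1/2) * base * height
Area = (1/2) * 42 * 23
Area = 483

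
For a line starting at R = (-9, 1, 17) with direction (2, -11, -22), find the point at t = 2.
P(2) = (-9 + 2(2), 1 + (-11)(2), 17 + (-22)(2)) = (-5, -21, -27)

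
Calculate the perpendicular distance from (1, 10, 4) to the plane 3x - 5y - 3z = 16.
d = |3(1) + (-5)(10) + (-3)(4) - (16)| / √(3² + (-5)² + (-3)²) = 75/√43 = 11.44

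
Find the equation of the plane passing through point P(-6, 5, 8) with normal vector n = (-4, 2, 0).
d = n·P = (-4)(-6) + (2)(5) + (0)(8) = 34
Plane: -4x + 2y = 34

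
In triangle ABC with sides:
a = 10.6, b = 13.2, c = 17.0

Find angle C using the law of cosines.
cos(C) = (a² + b² - c²)/(2ab)
cos(C) = (10.6² + 13.2² - 17.0²)/(2·10.6·13.2) = -2.4/279.84 = -0.008576
C = arccos(-0.008576) = 90.49°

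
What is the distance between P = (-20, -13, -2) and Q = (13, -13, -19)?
d = √[(33)² + (0)² + (-17)²] = √1378 = 37.12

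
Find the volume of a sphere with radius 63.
Volume = (4/3) * pi * r³
Volume = (4/3) * pi * 63³
Volume = (4/3) * pi * 250047
Volume = 1047394.42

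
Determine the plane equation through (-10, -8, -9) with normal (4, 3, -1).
d = n·P = (4)(-10) + (3)(-8) + (-1)(-9) = -55
Plane: 4x + 3y - z = -55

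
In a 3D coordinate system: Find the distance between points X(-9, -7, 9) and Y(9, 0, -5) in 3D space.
d = √[(18)² + (7)² + (-14)²] = √569 = 23.85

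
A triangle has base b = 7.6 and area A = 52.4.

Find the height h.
A = ½bh  →  h = 2A/b
h = 2·52.4/7.6 = 13.79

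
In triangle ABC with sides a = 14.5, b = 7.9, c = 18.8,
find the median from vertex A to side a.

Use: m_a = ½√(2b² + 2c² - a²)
m_a = ½√(2·7.9² + 2·18.8² - 14.5²)
m_a = ½√(124.82 + 706.88 - 210.25) = ½√621.45 = 12.46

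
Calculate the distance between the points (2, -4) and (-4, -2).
Using the distance formula: d = sqrt((x₂-x₁)² + (y₂-y₁)²)
dx = (-4) - 2 = -6
dy = (-2) - (-4) = 2
d = sqrt((-6)² + 2²) = sqrt(36 + 4) = sqrt(40) = 6.32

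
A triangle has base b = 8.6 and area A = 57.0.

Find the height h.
A = ½bh  →  h = 2A/b
h = 2·57.0/8.6 = 13.26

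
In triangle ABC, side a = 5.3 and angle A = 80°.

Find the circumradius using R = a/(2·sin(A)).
R = a/(2·sin(A)) = 5.3/(2·sin(80°))
R = 5.3/(2·0.984808) = 5.3/1.969616 = 2.691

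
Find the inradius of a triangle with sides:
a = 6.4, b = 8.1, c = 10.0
s = (a+b+c)/2 = (6.4+8.1+10.0)/2 = 12.25
Area = √(s(s-a)(s-b)(s-c)) = √(12.25·5.85·4.15·2.25) = 25.8679
r = Area/s = 25.8679/12.25 = 2.112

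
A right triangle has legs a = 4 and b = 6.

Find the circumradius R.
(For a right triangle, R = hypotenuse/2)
Hypotenuse c = √(4² + 6²) = √52 = 7.2111
R = c/2 = 3.606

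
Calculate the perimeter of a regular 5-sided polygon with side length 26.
Perimeter = number of sides * side length
Perimeter = 5 * 26
Perimeter = 130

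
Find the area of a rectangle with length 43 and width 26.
Area = length * width
Area = 43 * 26
Area = 1118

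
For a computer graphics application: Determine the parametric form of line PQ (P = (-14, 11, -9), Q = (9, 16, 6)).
Direction vector d = Q - P = (23, 5, 15)
x = -14 + 23t, y = 11 + 5t, z = -9 + 15t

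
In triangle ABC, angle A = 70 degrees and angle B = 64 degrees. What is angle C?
Sum of angles in a triangle = 180 degrees
Third angle = 180 - 70 - 64
Third angle = 46 degrees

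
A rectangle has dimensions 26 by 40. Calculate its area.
Area = length * width
Area = 26 * 40
Area = 1040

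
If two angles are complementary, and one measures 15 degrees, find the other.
Complementary angles sum to 90 degrees.
Other angle = 90 - 15
Other angle = 75 degrees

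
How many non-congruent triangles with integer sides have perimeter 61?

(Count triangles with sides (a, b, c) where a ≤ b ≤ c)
With a ≤ b ≤ c and a + b + c = 61, the triangle inequality a + b > c gives c < 61/2, so c ≤ 30.
Iterate a from 1 to ⌊p/3⌋ = 20; for each a, b ranges from a to ⌊(p−a)/2⌋ with c = p − a − b, keeping only c ≥ b.
Triples: (1, 30, 30), (2, 29, 30), (3, 28, 30), …
Count = 85 triangles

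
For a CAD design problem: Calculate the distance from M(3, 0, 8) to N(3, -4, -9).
d = √[(0)² + (-4)² + (-17)²] = √305 = 17.46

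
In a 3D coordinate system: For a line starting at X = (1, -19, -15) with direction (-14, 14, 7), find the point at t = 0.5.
P(0.5) = (1 + (-14)(0.5), -19 + 14(0.5), -15 + 7(0.5)) = (-6, -12, -11.5)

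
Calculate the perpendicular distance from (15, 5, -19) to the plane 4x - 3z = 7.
d = |4(15) + 0(5) + (-3)(-19) - (7)| / √(4² + 0² + (-3)²) = 110/√25 = 22.0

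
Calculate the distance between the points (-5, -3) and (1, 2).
Using the distance formula: d = sqrt((x₂-x₁)² + (y₂-y₁)²)
dx = 1 - (-5) = 6
dy = 2 - (-3) = 5
d = sqrt(6² + 5²) = sqrt(36 + 25) = sqrt(61) = 7.81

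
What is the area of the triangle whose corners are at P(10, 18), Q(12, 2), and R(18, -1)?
Using the coordinate formula: Area = (1/2)|x₁(y₂-y₃) + x₂(y₃-y₁) + x₃(y₁-y₂)|
Area = (1/2)|10(2-(-1)) + 12((-1)-18) + 18(18-2)|
Area = (1/2)|10*3 + 12*(-19) + 18*16|
Area = (1/2)|30 + (-228) + 288|
Area = (1/2)*90 = 45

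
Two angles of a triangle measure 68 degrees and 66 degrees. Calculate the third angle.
Sum of angles in a triangle = 180 degrees
Third angle = 180 - 68 - 66
Third angle = 46 degrees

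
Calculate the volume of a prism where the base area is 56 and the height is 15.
Volume = base area * height
Volume = 56 * 15
Volume = 840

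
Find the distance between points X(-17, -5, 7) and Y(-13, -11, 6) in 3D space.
d = √[(4)² + (-6)² + (-1)²] = √53 = 7.28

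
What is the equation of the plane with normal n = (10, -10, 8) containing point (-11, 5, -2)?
d = n·P = (10)(-11) + (-10)(5) + (8)(-2) = -176
Plane: 10x - 10y + 8z = -176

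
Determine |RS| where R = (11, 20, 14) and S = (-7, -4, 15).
d = √[(-18)² + (-24)² + (1)²] = √901 = 30.02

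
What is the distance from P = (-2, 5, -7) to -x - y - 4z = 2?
d = |(-1)(-2) + (-1)(5) + (-4)(-7) - (2)| / √((-1)² + (-1)² + (-4)²) = 23/√18 = 5.421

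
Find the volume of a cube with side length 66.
Volume = s³
Volume = 66³
Volume = 287496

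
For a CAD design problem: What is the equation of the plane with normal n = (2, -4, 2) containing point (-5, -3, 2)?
d = n·P = (2)(-5) + (-4)(-3) + (2)(2) = 6
Plane: 2x - 4y + 2z = 6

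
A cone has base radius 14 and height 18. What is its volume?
Volume = (1/3) * pi * r² * h
Volume = (1/3) * pi * 14² * 18
Volume = (1/3) * pi * 196 * 18
Volume = (1/3) * pi * 3528
Volume = 3694.51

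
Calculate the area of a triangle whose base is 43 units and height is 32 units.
Area = (1/2) * base * height
Area = (1/2) * 43 * 32
Area = 688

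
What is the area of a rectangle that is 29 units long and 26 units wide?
Area = length * width
Area = 29 * 26
Area = 754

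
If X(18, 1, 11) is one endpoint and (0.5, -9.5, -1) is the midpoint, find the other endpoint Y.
Y = (2×0.5 - 18, 2×(-9.5) - 1, 2×(-1) - 11) = (-17, -20, -13)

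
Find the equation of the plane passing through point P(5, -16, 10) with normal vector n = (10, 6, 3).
d = n·P = (10)(5) + (6)(-16) + (3)(10) = -16
Plane: 10x + 6y + 3z = -16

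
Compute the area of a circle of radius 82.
Area = pi * r²
Area = pi * 82²
Area = pi * 6724
Area = 21124.07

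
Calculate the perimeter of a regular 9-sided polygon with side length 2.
Perimeter = number of sides * side length
Perimeter = 9 * 2
Perimeter = 18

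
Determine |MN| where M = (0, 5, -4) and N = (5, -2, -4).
d = √[(5)² + (-7)² + (0)²] = √74 = 8.602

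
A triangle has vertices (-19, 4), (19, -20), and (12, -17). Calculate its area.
Using the coordinate formula: Area = (1/2)|x₁(y₂-y₃) + x₂(y₃-y₁) + x₃(y₁-y₂)|
Area = (1/2)|(-19)((-20)-(-17)) + 19((-17)-4) + 12(4-(-20))|
Area = (1/2)|(-19)*(-3) + 19*(-21) + 12*24|
Area = (1/2)|57 + (-399) + 288|
Area = (1/2)*54 = 27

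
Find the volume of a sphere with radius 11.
Volume = (4/3) * pi * r³
Volume = (4/3) * pi * 11³
Volume = (4/3) * pi * 1331
Volume = 5575.28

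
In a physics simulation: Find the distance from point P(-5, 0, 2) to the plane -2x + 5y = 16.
d = |(-2)(-5) + 5(0) + 0(2) - (16)| / √((-2)² + 5² + 0²) = 6/√29 = 1.114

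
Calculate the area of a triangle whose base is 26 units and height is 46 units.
Area = (1/2) * base * height
Area = (1/2) * 26 * 46
Area = 598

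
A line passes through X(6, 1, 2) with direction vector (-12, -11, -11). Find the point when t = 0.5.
P(0.5) = (6 + (-12)(0.5), 1 + (-11)(0.5), 2 + (-11)(0.5)) = (0, -4.5, -3.5)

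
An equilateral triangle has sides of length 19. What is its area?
Area = (sqrt(3)/4) * s²
Area = (sqrt(3)/4) * 19²
Area = (sqrt(3)/4) * 361
Area = 156.32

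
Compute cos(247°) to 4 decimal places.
cos(247 degrees) = -0.3907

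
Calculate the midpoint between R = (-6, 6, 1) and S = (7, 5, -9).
Midpoint = ((-6+7)/2, (6+5)/2, (1-9)/2) = (0.5, 5.5, -4)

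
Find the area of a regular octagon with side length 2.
For a regular 8-gon with side length s = 2:
Apothem a = s / (2*tan(pi/8)) = 2 / (2*tan(pi/8)) ≈ 2.4142
Perimeter P = 8 * 2 = 16
Area = (1/2) * P * a = (1/2) * 16 * 2.4142 = 19.31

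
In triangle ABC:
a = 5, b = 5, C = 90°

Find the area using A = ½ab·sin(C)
A = ½·5·5·sin(90°) = ½·25·1.000000 = 12.5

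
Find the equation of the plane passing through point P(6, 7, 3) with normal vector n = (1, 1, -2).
d = n·P = (1)(6) + (1)(7) + (-2)(3) = 7
Plane: x + y - 2z = 7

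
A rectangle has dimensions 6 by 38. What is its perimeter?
Perimeter = 2 * (length + width)
Perimeter = 2 * (6 + 38)
Perimeter = 2 * 44
Perimeter = 88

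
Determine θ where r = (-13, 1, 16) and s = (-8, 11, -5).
r·s = 35, |r|² = 426, |s|² = 210
cos θ = 35/√89460 ≈ 0.117
θ ≈ 83.28°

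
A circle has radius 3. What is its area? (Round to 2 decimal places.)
Area = pi * r²
Area = pi * 3²
Area = pi * 9
Area = 28.27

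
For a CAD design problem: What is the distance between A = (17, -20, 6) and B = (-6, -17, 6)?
d = √[(-23)² + (3)² + (0)²] = √538 = 23.19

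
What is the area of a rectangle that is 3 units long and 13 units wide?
Area = length * width
Area = 3 * 13
Area = 39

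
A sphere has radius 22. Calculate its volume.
Volume = (4/3) * pi * r³
Volume = (4/3) * pi * 22³
Volume = (4/3) * pi * 10648
Volume = 44602.24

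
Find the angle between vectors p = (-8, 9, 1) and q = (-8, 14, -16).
p·q = 174, |p|² = 146, |q|² = 516
cos θ = 174/√75336 ≈ 0.6339
θ ≈ 50.66°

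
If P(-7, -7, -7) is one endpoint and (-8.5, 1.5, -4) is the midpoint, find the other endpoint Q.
Q = (2×(-8.5) - (-7), 2×1.5 - (-7), 2×(-4) - (-7)) = (-10, 10, -1)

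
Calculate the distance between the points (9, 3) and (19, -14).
Using the distance formula: d = sqrt((x₂-x₁)² + (y₂-y₁)²)
dx = 19 - 9 = 10
dy = (-14) - 3 = -17
d = sqrt(10² + (-17)²) = sqrt(100 + 289) = sqrt(389) = 19.72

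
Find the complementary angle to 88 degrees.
Complementary angles sum to 90 degrees.
Other angle = 90 - 88
Other angle = 2 degrees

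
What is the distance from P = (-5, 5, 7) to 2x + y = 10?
d = |2(-5) + 1(5) + 0(7) - (10)| / √(2² + 1² + 0²) = 15/√5 = 6.708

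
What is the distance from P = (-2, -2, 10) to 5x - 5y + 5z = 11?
d = |5(-2) + (-5)(-2) + 5(10) - (11)| / √(5² + (-5)² + 5²) = 39/√75 = 4.503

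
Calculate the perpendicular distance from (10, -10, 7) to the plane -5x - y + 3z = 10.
d = |(-5)(10) + (-1)(-10) + 3(7) - (10)| / √((-5)² + (-1)² + 3²) = 29/√35 = 4.902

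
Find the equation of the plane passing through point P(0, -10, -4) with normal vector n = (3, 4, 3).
d = n·P = (3)(0) + (4)(-10) + (3)(-4) = -52
Plane: 3x + 4y + 3z = -52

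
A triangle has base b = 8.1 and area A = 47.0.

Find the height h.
A = ½bh  →  h = 2A/b
h = 2·47.0/8.1 = 11.6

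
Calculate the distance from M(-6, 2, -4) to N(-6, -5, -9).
d = √[(0)² + (-7)² + (-5)²] = √74 = 8.602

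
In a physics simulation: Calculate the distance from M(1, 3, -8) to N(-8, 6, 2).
d = √[(-9)² + (3)² + (10)²] = √190 = 13.78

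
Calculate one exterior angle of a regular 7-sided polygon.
Exterior angle of a regular n-gon = 360/n
Exterior angle = 360/7
Exterior angle = 51.43 degrees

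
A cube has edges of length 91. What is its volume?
Volume = s³
Volume = 91³
Volume = 753571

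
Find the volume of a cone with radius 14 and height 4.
Volume = (1/3) * pi * r² * h
Volume = (1/3) * pi * 14² * 4
Volume = (1/3) * pi * 196 * 4
Volume = (1/3) * pi * 784
Volume = 821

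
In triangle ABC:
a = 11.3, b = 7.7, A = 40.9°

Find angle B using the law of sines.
sin(B)/b = sin(A)/a
sin(B) = b·sin(A)/a = 7.7·sin(40.9°)/11.3 = 0.446151
B = arcsin(0.446151) = 26.5°  (b ≤ a, so B ≤ A and the acute solution is unique)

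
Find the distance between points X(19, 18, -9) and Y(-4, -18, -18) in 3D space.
d = √[(-23)² + (-36)² + (-9)²] = √1906 = 43.66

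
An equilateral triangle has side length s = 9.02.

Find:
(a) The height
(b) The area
(a) Height h = s·√3/2 = 9.02·√3/2 = 7.812
(b) Area = (√3/4)·s² = (√3/4)·9.02² = (√3/4)·81.3604 = 35.23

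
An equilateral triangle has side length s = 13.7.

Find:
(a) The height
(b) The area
(a) Height h = s·√3/2 = 13.7·√3/2 = 11.86
(b) Area = (√3/4)·s² = (√3/4)·13.7² = (√3/4)·187.69 = 81.27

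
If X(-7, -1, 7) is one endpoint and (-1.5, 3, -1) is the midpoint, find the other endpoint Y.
Y = (2×(-1.5) - (-7), 2×3 - (-1), 2×(-1) - 7) = (4, 7, -9)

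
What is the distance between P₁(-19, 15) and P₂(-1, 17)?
Using the distance formula: d = sqrt((x₂-x₁)² + (y₂-y₁)²)
dx = (-1) - (-19) = 18
dy = 17 - 15 = 2
d = sqrt(18² + 2²) = sqrt(324 + 4) = sqrt(328) = 18.11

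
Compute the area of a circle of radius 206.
Area = pi * r²
Area = pi * 206²
Area = pi * 42436
Area = 133316.63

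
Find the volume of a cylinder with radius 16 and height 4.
Volume = pi * r² * h
Volume = pi * 16² * 4
Volume = pi * 256 * 4
Volume = pi * 1024
Volume = 3216.99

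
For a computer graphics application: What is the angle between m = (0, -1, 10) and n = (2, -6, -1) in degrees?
m·n = -4, |m|² = 101, |n|² = 41
cos θ = -4/√4141 ≈ -0.06216
θ ≈ 93.56°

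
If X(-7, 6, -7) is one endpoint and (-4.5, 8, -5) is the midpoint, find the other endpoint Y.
Y = (2×(-4.5) - (-7), 2×8 - 6, 2×(-5) - (-7)) = (-2, 10, -3)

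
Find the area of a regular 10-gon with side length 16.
For a regular 10-gon with side length s = 16:
Apothem a = s / (2*tan(pi/10)) = 16 / (2*tan(pi/10)) ≈ 24.6215
Perimeter P = 10 * 16 = 160
Area = (1/2) * P * a = (1/2) * 160 * 24.6215 = 1969.72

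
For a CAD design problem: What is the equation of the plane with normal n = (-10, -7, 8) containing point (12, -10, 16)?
d = n·P = (-10)(12) + (-7)(-10) + (8)(16) = 78
Plane: -10x - 7y + 8z = 78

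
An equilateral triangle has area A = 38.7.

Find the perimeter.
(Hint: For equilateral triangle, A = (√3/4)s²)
A = (√3/4)s²  →  s² = 4A/√3 = 4·38.7/√3 = 89.3738
s = 9.45377
Perimeter = 3s = 28.36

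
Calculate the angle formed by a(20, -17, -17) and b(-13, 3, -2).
a·b = -277, |a|² = 978, |b|² = 182
cos θ = -277/√177996 ≈ -0.6566
θ ≈ 131.0°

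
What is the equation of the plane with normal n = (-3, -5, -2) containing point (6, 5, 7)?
d = n·P = (-3)(6) + (-5)(5) + (-2)(7) = -57
Plane: -3x - 5y - 2z = -57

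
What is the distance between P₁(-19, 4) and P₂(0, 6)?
Using the distance formula: d = sqrt((x₂-x₁)² + (y₂-y₁)²)
dx = 0 - (-19) = 19
dy = 6 - 4 = 2
d = sqrt(19² + 2²) = sqrt(361 + 4) = sqrt(365) = 19.10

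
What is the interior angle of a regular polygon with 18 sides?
Interior angle of a regular n-gon = (n-2)*180/n
Interior angle = (18-2)*180/18
Interior angle = 16*180/18
Interior angle = 2880/18
Interior angle = 160 degrees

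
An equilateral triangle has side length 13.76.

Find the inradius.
For an equilateral triangle, r = s/(2√3) where s is the side.
r = 13.76/(2√3) = 13.76/3.464102 = 3.972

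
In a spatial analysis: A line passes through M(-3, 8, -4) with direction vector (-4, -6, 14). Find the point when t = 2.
P(2) = (-3 + (-4)(2), 8 + (-6)(2), -4 + 14(2)) = (-11, -4, 24)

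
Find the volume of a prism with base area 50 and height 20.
Volume = base area * height
Volume = 50 * 20
Volume = 1000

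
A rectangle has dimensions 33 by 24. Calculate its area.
Area = length * width
Area = 33 * 24
Area = 792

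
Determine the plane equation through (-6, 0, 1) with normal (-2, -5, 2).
d = n·P = (-2)(-6) + (-5)(0) + (2)(1) = 14
Plane: -2x - 5y + 2z = 14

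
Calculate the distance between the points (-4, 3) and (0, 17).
Using the distance formula: d = sqrt((x₂-x₁)² + (y₂-y₁)²)
dx = 0 - (-4) = 4
dy = 17 - 3 = 14
d = sqrt(4² + 14²) = sqrt(16 + 196) = sqrt(212) = 14.56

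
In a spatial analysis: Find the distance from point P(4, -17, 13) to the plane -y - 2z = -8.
d = |0(4) + (-1)(-17) + (-2)(13) - (-8)| / √(0² + (-1)² + (-2)²) = 1/√5 = 0.4472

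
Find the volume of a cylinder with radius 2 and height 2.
Volume = pi * r² * h
Volume = pi * 2² * 2
Volume = pi * 4 * 2
Volume = pi * 8
Volume = 25.13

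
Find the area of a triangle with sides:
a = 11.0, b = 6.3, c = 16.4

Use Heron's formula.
s = (a+b+c)/2 = (11.0+6.3+16.4)/2 = 16.85
A = √(s(s-a)(s-b)(s-c)) = √(16.85·5.85·10.55·0.45)
A = √467.973 = 21.63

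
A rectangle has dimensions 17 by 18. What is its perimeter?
Perimeter = 2 * (length + width)
Perimeter = 2 * (17 + 18)
Perimeter = 2 * 35
Perimeter = 70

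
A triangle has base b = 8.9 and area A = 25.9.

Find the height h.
A = ½bh  →  h = 2A/b
h = 2·25.9/8.9 = 5.82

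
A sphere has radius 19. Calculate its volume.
Volume = (4/3) * pi * r³
Volume = (4/3) * pi * 19³
Volume = (4/3) * pi * 6859
Volume = 28730.91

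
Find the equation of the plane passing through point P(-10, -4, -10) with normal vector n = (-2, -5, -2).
d = n·P = (-2)(-10) + (-5)(-4) + (-2)(-10) = 60
Plane: -2x - 5y - 2z = 60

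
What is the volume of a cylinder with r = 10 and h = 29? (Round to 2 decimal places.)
Volume = pi * r² * h
Volume = pi * 10² * 29
Volume = pi * 100 * 29
Volume = pi * 2900
Volume = 9110.62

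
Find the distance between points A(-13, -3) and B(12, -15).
Using the distance formula: d = sqrt((x₂-x₁)² + (y₂-y₁)²)
dx = 12 - (-13) = 25
dy = (-15) - (-3) = -12
d = sqrt(25² + (-12)²) = sqrt(625 + 144) = sqrt(769) = 27.73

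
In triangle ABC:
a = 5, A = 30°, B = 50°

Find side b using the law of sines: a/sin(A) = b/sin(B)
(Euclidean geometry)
b = a·sin(B)/sin(A) = 5·sin(50°)/sin(30°)
b = 5·0.766044/0.500000 = 7.66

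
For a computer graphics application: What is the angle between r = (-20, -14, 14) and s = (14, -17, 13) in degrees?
r·s = 140, |r|² = 792, |s|² = 654
cos θ = 140/√517968 ≈ 0.1945
θ ≈ 78.78°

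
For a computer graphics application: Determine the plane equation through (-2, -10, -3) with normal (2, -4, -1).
d = n·P = (2)(-2) + (-4)(-10) + (-1)(-3) = 39
Plane: 2x - 4y - z = 39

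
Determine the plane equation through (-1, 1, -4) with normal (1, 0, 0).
d = n·P = (1)(-1) + (0)(1) + (0)(-4) = -1
Plane: x = -1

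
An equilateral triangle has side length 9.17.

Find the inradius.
For an equilateral triangle, r = s/(2√3) where s is the side.
r = 9.17/(2√3) = 9.17/3.464102 = 2.647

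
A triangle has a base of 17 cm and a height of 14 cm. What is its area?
Area = (1/2) * base * height
Area = (1/2) * 17 * 14
Area = 119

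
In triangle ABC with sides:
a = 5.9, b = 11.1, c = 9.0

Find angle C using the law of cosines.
cos(C) = (a² + b² - c²)/(2ab)
cos(C) = (5.9² + 11.1² - 9.0²)/(2·5.9·11.1) = 77.02/130.98 = 0.588029
C = arccos(0.588029) = 53.98°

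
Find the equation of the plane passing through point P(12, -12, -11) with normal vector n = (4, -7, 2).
d = n·P = (4)(12) + (-7)(-12) + (2)(-11) = 110
Plane: 4x - 7y + 2z = 110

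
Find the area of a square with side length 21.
Area = s²
Area = 21²
Area = 441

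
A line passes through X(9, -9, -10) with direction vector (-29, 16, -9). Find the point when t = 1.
P(1) = (9 + (-29)(1), -9 + 16(1), -10 + (-9)(1)) = (-20, 7, -19)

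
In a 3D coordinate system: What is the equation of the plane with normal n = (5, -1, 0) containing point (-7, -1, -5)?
d = n·P = (5)(-7) + (-1)(-1) + (0)(-5) = -34
Plane: 5x - y = -34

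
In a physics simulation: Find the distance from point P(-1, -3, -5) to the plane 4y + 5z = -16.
d = |0(-1) + 4(-3) + 5(-5) - (-16)| / √(0² + 4² + 5²) = 21/√41 = 3.28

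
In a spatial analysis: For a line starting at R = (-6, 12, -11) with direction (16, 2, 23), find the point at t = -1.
P(-1) = (-6 + 16(-1), 12 + 2(-1), -11 + 23(-1)) = (-22, 10, -34)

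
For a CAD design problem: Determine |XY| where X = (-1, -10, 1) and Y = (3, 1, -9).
d = √[(4)² + (11)² + (-10)²] = √237 = 15.39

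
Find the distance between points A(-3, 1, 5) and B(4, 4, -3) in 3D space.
d = √[(7)² + (3)² + (-8)²] = √122 = 11.05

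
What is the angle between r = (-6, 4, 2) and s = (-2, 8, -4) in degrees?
r·s = 36, |r|² = 56, |s|² = 84
cos θ = 36/√4704 ≈ 0.5249
θ ≈ 58.34°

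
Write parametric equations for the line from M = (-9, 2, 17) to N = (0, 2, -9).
Direction vector d = N - M = (9, 0, -26)
x = -9 + 9t, y = 2, z = 17 - 26t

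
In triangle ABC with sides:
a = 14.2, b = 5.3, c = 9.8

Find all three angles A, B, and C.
By the law of cosines:
cos(A) = (b² + c² - a²)/(2bc) = -0.746149  →  A = 138.3°
cos(B) = (a² + c² - b²)/(2ac) = 0.968633  →  B = 14.39°
cos(C) = (a² + b² - c²)/(2ab) = 0.888188  →  C = 27.35°
Check: A + B + C = 180.0° ✓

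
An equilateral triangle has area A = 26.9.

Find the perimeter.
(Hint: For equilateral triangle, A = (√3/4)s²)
A = (√3/4)s²  →  s² = 4A/√3 = 4·26.9/√3 = 62.1229
s = 7.88181
Perimeter = 3s = 23.65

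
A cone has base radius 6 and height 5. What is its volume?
Volume = (1/3) * pi * r² * h
Volume = (1/3) * pi * 6² * 5
Volume = (1/3) * pi * 36 * 5
Volume = (1/3) * pi * 180
Volume = 188.50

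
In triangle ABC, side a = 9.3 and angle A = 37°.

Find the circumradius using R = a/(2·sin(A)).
R = a/(2·sin(A)) = 9.3/(2·sin(37°))
R = 9.3/(2·0.601815) = 9.3/1.203630 = 7.727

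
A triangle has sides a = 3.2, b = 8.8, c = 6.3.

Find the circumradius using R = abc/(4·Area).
s = (a+b+c)/2 = 9.15
Area = √(s(s-a)(s-b)(s-c)) = √(9.15·5.95·0.35·2.85) = 7.36929
R = abc/(4·Area) = (3.2·8.8·6.3)/(4·7.36929) = 177.408/29.47716 = 6.018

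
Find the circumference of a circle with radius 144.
Circumference = 2 * pi * r
Circumference = 2 * pi * 144
Circumference = 904.78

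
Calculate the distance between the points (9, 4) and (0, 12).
Using the distance formula: d = sqrt((x₂-x₁)² + (y₂-y₁)²)
dx = 0 - 9 = -9
dy = 12 - 4 = 8
d = sqrt((-9)² + 8²) = sqrt(81 + 64) = sqrt(145) = 12.04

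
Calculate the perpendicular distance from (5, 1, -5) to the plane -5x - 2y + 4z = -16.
d = |(-5)(5) + (-2)(1) + 4(-5) - (-16)| / √((-5)² + (-2)² + 4²) = 31/√45 = 4.621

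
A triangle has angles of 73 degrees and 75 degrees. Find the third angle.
Sum of angles in a triangle = 180 degrees
Third angle = 180 - 73 - 75
Third angle = 32 degrees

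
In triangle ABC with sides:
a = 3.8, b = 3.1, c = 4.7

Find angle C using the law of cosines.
cos(C) = (a² + b² - c²)/(2ab)
cos(C) = (3.8² + 3.1² - 4.7²)/(2·3.8·3.1) = 1.96/23.56 = 0.083192
C = arccos(0.083192) = 85.23°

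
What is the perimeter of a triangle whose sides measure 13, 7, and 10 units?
Perimeter = sum of all sides
Perimeter = 13 + 7 + 10
Perimeter = 30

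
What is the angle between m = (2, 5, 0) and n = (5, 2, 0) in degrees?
m·n = 20, |m|² = 29, |n|² = 29
cos θ = 20/√841 ≈ 0.6897
θ ≈ 46.4°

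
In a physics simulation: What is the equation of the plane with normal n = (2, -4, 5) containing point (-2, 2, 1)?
d = n·P = (2)(-2) + (-4)(2) + (5)(1) = -7
Plane: 2x - 4y + 5z = -7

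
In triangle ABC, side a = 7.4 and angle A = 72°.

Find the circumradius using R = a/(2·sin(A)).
R = a/(2·sin(A)) = 7.4/(2·sin(72°))
R = 7.4/(2·0.951057) = 7.4/1.902113 = 3.89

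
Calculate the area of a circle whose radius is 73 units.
Area = pi * r²
Area = pi * 73²
Area = pi * 5329
Area = 16741.55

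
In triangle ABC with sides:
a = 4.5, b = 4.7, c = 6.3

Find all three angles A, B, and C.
By the law of cosines:
cos(A) = (b² + c² - a²)/(2bc) = 0.701283  →  A = 45.47°
cos(B) = (a² + c² - b²)/(2ac) = 0.667549  →  B = 48.12°
cos(C) = (a² + b² - c²)/(2ab) = 0.062648  →  C = 86.41°
Check: A + B + C = 180.0° ✓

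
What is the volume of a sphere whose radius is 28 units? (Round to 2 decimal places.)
Volume = (4/3) * pi * r³
Volume = (4/3) * pi * 28³
Volume = (4/3) * pi * 21952
Volume = 91952.32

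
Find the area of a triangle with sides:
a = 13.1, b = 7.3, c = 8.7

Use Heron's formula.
s = (a+b+c)/2 = (13.1+7.3+8.7)/2 = 14.55
A = √(s(s-a)(s-b)(s-c)) = √(14.55·1.45·7.25·5.85)
A = √894.798 = 29.91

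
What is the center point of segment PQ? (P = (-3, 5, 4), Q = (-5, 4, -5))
Midpoint = ((-3-5)/2, (5+4)/2, (4-5)/2) = (-4, 4.5, -0.5)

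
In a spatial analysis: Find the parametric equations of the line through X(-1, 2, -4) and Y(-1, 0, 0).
Direction vector d = Y - X = (0, -2, 4)
x = -1, y = 2 - 2t, z = -4 + 4t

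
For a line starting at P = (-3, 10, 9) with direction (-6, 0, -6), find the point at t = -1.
P(-1) = (-3 + (-6)(-1), 10 + 0(-1), 9 + (-6)(-1)) = (3, 10, 15)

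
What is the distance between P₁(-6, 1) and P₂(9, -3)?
Using the distance formula: d = sqrt((x₂-x₁)² + (y₂-y₁)²)
dx = 9 - (-6) = 15
dy = (-3) - 1 = -4
d = sqrt(15² + (-4)²) = sqrt(225 + 16) = sqrt(241) = 15.52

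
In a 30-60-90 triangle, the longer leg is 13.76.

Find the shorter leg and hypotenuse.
In a 30-60-90 triangle, sides are in ratio 1 : √3 : 2.
Long leg = short leg·√3  →  short leg = 13.76/√3 = 7.944
Hypotenuse = 2·(short leg) = 2·13.76/√3 = 15.89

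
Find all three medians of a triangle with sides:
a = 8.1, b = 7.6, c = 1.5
Using m_x = ½√(2y² + 2z² - x²):
m_a = ½√(2·7.6² + 2·1.5² - 8.1²) = ½√54.41 = 3.688
m_b = ½√(2·8.1² + 2·1.5² - 7.6²) = ½√77.96 = 4.415
m_c = ½√(2·8.1² + 2·7.6² - 1.5²) = ½√244.49 = 7.818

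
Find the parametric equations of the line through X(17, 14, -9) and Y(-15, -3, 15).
Direction vector d = Y - X = (-32, -17, 24)
x = 17 - 32t, y = 14 - 17t, z = -9 + 24t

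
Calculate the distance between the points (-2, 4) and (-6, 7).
Using the distance formula: d = sqrt((x₂-x₁)² + (y₂-y₁)²)
dx = (-6) - (-2) = -4
dy = 7 - 4 = 3
d = sqrt((-4)² + 3²) = sqrt(16 + 9) = sqrt(25) = 5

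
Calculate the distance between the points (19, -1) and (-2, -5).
Using the distance formula: d = sqrt((x₂-x₁)² + (y₂-y₁)²)
dx = (-2) - 19 = -21
dy = (-5) - (-1) = -4
d = sqrt((-21)² + (-4)²) = sqrt(441 + 16) = sqrt(457) = 21.38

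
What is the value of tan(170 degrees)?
tan(170 degrees) = -0.1763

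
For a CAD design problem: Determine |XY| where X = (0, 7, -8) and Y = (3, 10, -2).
d = √[(3)² + (3)² + (6)²] = √54 = 7.348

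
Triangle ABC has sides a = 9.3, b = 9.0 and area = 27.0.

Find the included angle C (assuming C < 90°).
Area = ½ab·sin(C)  →  sin(C) = 2·Area/(ab)
sin(C) = 2·27.0/(9.3·9.0) = 0.645161
C = arcsin(0.645161) = 40.18°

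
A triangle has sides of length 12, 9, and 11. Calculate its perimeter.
Perimeter = sum of all sides
Perimeter = 12 + 9 + 11
Perimeter = 32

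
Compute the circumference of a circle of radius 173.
Circumference = 2 * pi * r
Circumference = 2 * pi * 173
Circumference = 1086.99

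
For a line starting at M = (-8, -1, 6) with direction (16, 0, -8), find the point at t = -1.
P(-1) = (-8 + 16(-1), -1 + 0(-1), 6 + (-8)(-1)) = (-24, -1, 14)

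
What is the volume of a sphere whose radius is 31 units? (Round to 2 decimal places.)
Volume = (4/3) * pi * r³
Volume = (4/3) * pi * 31³
Volume = (4/3) * pi * 29791
Volume = 124788.25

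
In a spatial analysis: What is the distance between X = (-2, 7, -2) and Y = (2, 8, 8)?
d = √[(4)² + (1)² + (10)²] = √117 = 10.82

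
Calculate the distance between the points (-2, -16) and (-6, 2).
Using the distance formula: d = sqrt((x₂-x₁)² + (y₂-y₁)²)
dx = (-6) - (-2) = -4
dy = 2 - (-16) = 18
d = sqrt((-4)² + 18²) = sqrt(16 + 324) = sqrt(340) = 18.44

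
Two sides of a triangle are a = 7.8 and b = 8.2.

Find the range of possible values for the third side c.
By the triangle inequality: |a - b| < c < a + b
|7.8 - 8.2| < c < 7.8 + 8.2
0.4 < c < 16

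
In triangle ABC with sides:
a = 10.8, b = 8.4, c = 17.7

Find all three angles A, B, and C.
By the law of cosines:
cos(A) = (b² + c² - a²)/(2bc) = 0.898608  →  A = 26.02°
cos(B) = (a² + c² - b²)/(2ac) = 0.939972  →  B = 19.95°
cos(C) = (a² + b² - c²)/(2ab) = -0.694940  →  C = 134°
Check: A + B + C = 180.0° ✓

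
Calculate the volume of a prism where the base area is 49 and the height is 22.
Volume = base area * height
Volume = 49 * 22
Volume = 1078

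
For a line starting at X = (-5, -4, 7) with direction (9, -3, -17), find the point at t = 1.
P(1) = (-5 + 9(1), -4 + (-3)(1), 7 + (-17)(1)) = (4, -7, -10)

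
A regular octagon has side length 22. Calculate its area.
For a regular 8-gon with side length s = 22:
Apothem a = s / (2*tan(pi/8)) = 22 / (2*tan(pi/8)) ≈ 26.55635
Perimeter P = 8 * 22 = 176
Area = (1/2) * P * a = (1/2) * 176 * 26.55635 = 2336.96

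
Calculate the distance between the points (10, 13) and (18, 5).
Using the distance formula: d = sqrt((x₂-x₁)² + (y₂-y₁)²)
dx = 18 - 10 = 8
dy = 5 - 13 = -8
d = sqrt(8² + (-8)²) = sqrt(64 + 64) = sqrt(128) = 11.31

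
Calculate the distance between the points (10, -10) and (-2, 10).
Using the distance formula: d = sqrt((x₂-x₁)² + (y₂-y₁)²)
dx = (-2) - 10 = -12
dy = 10 - (-10) = 20
d = sqrt((-12)² + 20²) = sqrt(144 + 400) = sqrt(544) = 23.32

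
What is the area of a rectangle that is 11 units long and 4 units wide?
Area = length * width
Area = 11 * 4
Area = 44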